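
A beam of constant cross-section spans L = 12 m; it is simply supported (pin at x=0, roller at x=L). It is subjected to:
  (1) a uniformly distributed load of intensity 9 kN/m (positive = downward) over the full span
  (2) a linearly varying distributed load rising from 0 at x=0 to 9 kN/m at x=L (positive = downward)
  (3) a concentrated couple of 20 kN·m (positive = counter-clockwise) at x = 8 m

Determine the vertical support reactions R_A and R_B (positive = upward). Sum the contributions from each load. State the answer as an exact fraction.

Load 1 — uniform load w=9 kN/m over full span:
  R_A = wL/2 = 9·12/2 = 54 kN
  R_B = wL/2 = 9·12/2 = 54 kN
Load 2 — triangular load w₀=9 kN/m (0→w₀ over full span):
  R_A = w₀L/6 = 9·12/6 = 18 kN
  R_B = w₀L/3 = 9·12/3 = 36 kN
Load 3 — applied couple M₀=20 kN·m at a=8 m (b=L-a=4):
  R_A = M₀/L = 20/12 = 5/3 kN
  R_B = -M₀/L = -20/12 = -5/3 kN
Superposition: R_A = 221/3 kN, R_B = 265/3 kN

R_A = 221/3 kN, R_B = 265/3 kN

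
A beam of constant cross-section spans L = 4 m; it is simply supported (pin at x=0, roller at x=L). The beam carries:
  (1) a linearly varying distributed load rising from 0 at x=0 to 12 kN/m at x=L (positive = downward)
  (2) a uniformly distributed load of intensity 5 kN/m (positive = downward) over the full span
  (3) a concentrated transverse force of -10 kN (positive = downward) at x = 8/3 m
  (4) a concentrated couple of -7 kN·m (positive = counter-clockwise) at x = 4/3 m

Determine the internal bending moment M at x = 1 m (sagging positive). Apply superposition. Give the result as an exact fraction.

M(1) = 119/12 kN·m

Load 1 — triangular load w₀=12 kN/m (0→w₀ over full span):
  M_1 = w₀Lx/6 - w₀x³/(6L) = 12·4·1/6 - 12·1³/(6·4) = 15/2 kN·m
Load 2 — uniform load w=5 kN/m over full span:
  M_2 = wx(L-x)/2 = 5·1·(4-1)/2 = 15/2 kN·m
Load 3 — point force P=-10 kN at a=8/3 m (b=L-a=4/3):
  M_3 = Pbx/L  [x≤a] = (-10)·(4/3)·1/4 = -10/3 kN·m
Load 4 — applied couple M₀=-7 kN·m at a=4/3 m (b=L-a=8/3):
  M_4 = M₀x/L  [x≤a] = (-7)·1/4 = -7/4 kN·m
Superposition: M = Σ M_i = 119/12 kN·m ≈ 9.916667 kN·m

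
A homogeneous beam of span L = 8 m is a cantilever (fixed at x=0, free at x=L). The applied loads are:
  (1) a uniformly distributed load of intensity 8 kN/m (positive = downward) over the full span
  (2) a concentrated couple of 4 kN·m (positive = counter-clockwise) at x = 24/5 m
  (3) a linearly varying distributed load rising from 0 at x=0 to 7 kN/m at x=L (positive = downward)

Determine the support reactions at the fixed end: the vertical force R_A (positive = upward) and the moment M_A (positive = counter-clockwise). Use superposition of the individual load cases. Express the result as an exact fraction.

Load 1 — uniform load w=8 kN/m over full span:
  R_A = wL = 8·8 = 64 kN
  M_A = wL²/2 = 8·8²/2 = 256 kN·m
Load 2 — applied couple M₀=4 kN·m at a=24/5 m (b=L-a=16/5):
  R_A = 0 kN
  M_A = -M₀ = -4 kN·m
Load 3 — triangular load w₀=7 kN/m (0→w₀ over full span):
  R_A = w₀L/2 = 7·8/2 = 28 kN
  M_A = w₀L²/3 = 7·8²/3 = 448/3 kN·m
Superposition: R_A = 92 kN, M_A = 1204/3 kN·m

R_A = 92 kN, M_A = 1204/3 kN·m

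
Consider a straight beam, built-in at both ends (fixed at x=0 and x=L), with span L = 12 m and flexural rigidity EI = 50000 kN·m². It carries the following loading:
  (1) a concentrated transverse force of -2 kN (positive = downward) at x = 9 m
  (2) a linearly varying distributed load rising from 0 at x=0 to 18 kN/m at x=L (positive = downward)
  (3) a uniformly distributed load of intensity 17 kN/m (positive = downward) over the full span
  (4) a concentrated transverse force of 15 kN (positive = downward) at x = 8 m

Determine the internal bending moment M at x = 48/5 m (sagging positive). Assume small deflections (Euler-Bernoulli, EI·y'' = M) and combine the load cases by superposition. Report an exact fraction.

M(48/5) = -5379/1000 kN·m

Load 1 — point force P=-2 kN at a=9 m (b=L-a=3):
  M_1 = Pa²(a+3b)(L-x)/L³ - Pa²b/L²  [x>a] = (-2)·9²·(9+3·3)·(12-(48/5))/12³ - (-2)·9²·3/12² = -27/40 kN·m
Load 2 — triangular load w₀=18 kN/m (0→w₀ over full span):
  M_2 = 3w₀Lx/20 - w₀L²/30 - w₀x³/(6L) = 3·18·12·(48/5)/20 - 18·12²/30 - 18·(48/5)³/(6·12) = 432/125 kN·m
Load 3 — uniform load w=17 kN/m over full span:
  M_3 = wLx/2 - wL²/12 - wx²/2 = 17·12·(48/5)/2 - 17·12²/12 - 17·(48/5)²/2 = -204/25 kN·m
Load 4 — point force P=15 kN at a=8 m (b=L-a=4):
  M_4 = Pa²(a+3b)(L-x)/L³ - Pa²b/L²  [x>a] = 15·8²·(8+3·4)·(12-(48/5))/12³ - 15·8²·4/12² = 0 kN·m
Superposition: M = Σ M_i = -5379/1000 kN·m ≈ -5.379000 kN·m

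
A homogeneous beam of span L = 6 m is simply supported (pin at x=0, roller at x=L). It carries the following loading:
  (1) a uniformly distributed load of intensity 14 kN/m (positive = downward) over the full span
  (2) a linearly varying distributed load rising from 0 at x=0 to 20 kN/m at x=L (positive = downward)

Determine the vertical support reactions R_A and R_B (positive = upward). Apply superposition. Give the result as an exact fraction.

Load 1 — uniform load w=14 kN/m over full span:
  R_A = wL/2 = 14·6/2 = 42 kN
  R_B = wL/2 = 14·6/2 = 42 kN
Load 2 — triangular load w₀=20 kN/m (0→w₀ over full span):
  R_A = w₀L/6 = 20·6/6 = 20 kN
  R_B = w₀L/3 = 20·6/3 = 40 kN
Superposition: R_A = 62 kN, R_B = 82 kN

R_A = 62 kN, R_B = 82 kN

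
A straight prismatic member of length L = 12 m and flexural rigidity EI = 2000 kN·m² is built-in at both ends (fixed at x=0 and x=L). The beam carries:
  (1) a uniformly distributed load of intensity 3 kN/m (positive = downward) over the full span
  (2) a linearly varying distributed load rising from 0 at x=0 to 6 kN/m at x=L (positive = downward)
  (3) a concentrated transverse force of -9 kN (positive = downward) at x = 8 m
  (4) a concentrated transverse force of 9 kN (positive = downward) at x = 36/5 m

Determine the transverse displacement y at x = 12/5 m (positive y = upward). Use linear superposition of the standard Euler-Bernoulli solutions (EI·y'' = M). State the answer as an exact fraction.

Load 1 — uniform load w=3 kN/m over full span:
  y_1 = -wx²(L-x)²/(24EI) = -3·(12/5)²·(12-(12/5))²/(24·2000) = -2592/78125 m
Load 2 — triangular load w₀=6 kN/m (0→w₀ over full span):
  y_2 = -w₀x²(L-x)²(x+2L)/(120LEI) = -6·(12/5)²·(12-(12/5))²·((12/5)+2·12)/(120·12·2000) = -57024/1953125 m
Load 3 — point force P=-9 kN at a=8 m (b=L-a=4):
  y_3 = -Pb²x²(3aL-(3a+b)x)/(6L³EI)  [x≤a] = -(-9)·4²·(12/5)²·(3·8·12-(3·8+4)·(12/5))/(6·12³·2000) = 138/15625 m
Load 4 — point force P=9 kN at a=36/5 m (b=L-a=24/5):
  y_4 = -Pb²x²(3aL-(3a+b)x)/(6L³EI)  [x≤a] = -9·(24/5)²·(12/5)²·(3·(36/5)·12-(3·(36/5)+(24/5))·(12/5))/(6·12³·2000) = -22032/1953125 m
Superposition: y = Σ y_i = -126606/1953125 m ≈ -0.064822 m

y(12/5) = -126606/1953125 m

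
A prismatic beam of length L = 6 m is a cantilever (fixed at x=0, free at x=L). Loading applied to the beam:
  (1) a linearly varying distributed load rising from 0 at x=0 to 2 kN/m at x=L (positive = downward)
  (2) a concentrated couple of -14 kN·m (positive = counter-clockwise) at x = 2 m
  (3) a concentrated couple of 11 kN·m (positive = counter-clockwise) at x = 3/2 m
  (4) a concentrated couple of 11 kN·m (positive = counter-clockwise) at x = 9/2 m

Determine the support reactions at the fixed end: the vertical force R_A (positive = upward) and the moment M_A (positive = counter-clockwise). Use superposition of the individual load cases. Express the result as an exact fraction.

R_A = 6 kN, M_A = 16 kN·m

Load 1 — triangular load w₀=2 kN/m (0→w₀ over full span):
  R_A = w₀L/2 = 2·6/2 = 6 kN
  M_A = w₀L²/3 = 2·6²/3 = 24 kN·m
Load 2 — applied couple M₀=-14 kN·m at a=2 m (b=L-a=4):
  R_A = 0 kN
  M_A = -M₀ = -(-14) = 14 kN·m
Load 3 — applied couple M₀=11 kN·m at a=3/2 m (b=L-a=9/2):
  R_A = 0 kN
  M_A = -M₀ = -11 kN·m
Load 4 — applied couple M₀=11 kN·m at a=9/2 m (b=L-a=3/2):
  R_A = 0 kN
  M_A = -M₀ = -11 kN·m
Superposition: R_A = 6 kN, M_A = 16 kN·m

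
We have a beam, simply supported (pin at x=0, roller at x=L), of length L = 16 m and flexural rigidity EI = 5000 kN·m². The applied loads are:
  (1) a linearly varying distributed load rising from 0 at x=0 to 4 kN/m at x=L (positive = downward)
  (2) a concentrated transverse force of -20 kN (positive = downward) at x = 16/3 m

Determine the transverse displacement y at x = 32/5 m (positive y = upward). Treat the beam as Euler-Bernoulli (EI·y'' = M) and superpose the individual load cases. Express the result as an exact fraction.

y(32/5) = -7963648/263671875 m

Load 1 — triangular load w₀=4 kN/m (0→w₀ over full span):
  y_1 = -w₀x(7L⁴-10L²x²+3x⁴)/(360LEI) = -4·(32/5)·(7·16⁴-10·16²·(32/5)²+3·(32/5)⁴)/(360·16·5000) = -9347072/29296875 m
Load 2 — point force P=-20 kN at a=16/3 m (b=L-a=32/3):
  y_2 = -Pa(L-x)(2Lx-a²-x²)/(6LEI)  [x>a] = -(-20)·(16/3)·(16-(32/5))·(2·16·(32/5)-(16/3)²-(32/5)²)/(6·16·5000) = 121856/421875 m
Superposition: y = Σ y_i = -7963648/263671875 m ≈ -0.030203 m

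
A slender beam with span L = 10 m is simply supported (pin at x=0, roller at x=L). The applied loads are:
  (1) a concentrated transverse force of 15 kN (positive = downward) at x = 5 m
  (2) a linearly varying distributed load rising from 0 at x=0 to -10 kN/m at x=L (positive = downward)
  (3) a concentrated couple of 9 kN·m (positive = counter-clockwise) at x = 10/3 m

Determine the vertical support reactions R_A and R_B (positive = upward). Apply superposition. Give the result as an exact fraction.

Load 1 — point force P=15 kN at a=5 m (b=L-a=5):
  R_A = Pb/L = 15·5/10 = 15/2 kN
  R_B = Pa/L = 15·5/10 = 15/2 kN
Load 2 — triangular load w₀=-10 kN/m (0→w₀ over full span):
  R_A = w₀L/6 = (-10)·10/6 = -50/3 kN
  R_B = w₀L/3 = (-10)·10/3 = -100/3 kN
Load 3 — applied couple M₀=9 kN·m at a=10/3 m (b=L-a=20/3):
  R_A = M₀/L = 9/10 kN
  R_B = -M₀/L = -9/10 kN
Superposition: R_A = -124/15 kN, R_B = -401/15 kN

R_A = -124/15 kN, R_B = -401/15 kN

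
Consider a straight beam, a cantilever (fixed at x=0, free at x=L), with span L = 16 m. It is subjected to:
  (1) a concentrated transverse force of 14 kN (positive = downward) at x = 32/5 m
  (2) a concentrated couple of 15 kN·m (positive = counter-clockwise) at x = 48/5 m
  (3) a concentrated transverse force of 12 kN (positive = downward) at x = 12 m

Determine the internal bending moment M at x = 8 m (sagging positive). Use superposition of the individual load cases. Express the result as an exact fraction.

M(8) = -33 kN·m

Load 1 — point force P=14 kN at a=32/5 m (b=L-a=48/5):
  M_1 = 0  [x>a] = 0 kN·m
Load 2 — applied couple M₀=15 kN·m at a=48/5 m (b=L-a=32/5):
  M_2 = M₀  [x≤a] = 15 = 15 kN·m
Load 3 — point force P=12 kN at a=12 m (b=L-a=4):
  M_3 = -P(a-x)  [x≤a] = -12·(12-8) = -48 kN·m
Superposition: M = Σ M_i = -33 kN·m ≈ -33.000000 kN·m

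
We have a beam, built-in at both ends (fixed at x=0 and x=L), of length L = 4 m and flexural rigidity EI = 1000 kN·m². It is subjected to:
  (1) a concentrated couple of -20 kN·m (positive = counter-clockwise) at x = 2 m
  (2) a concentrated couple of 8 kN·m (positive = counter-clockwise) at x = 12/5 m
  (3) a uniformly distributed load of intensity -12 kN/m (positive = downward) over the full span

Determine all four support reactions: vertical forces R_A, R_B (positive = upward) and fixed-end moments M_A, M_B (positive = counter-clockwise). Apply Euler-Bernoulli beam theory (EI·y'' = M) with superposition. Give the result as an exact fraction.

Load 1 — applied couple M₀=-20 kN·m at a=2 m (b=L-a=2):
  R_A = 6M₀ab/L³ = 6·(-20)·2·2/4³ = -15/2 kN
  M_A = M₀b(2a-b)/L² = (-20)·2·(2·2-2)/4² = -5 kN·m
  R_B = -6M₀ab/L³ = -6·(-20)·2·2/4³ = 15/2 kN
  M_B = M₀a(2b-a)/L² = (-20)·2·(2·2-2)/4² = -5 kN·m
Load 2 — applied couple M₀=8 kN·m at a=12/5 m (b=L-a=8/5):
  R_A = 6M₀ab/L³ = 6·8·(12/5)·(8/5)/4³ = 72/25 kN
  M_A = M₀b(2a-b)/L² = 8·(8/5)·(2·(12/5)-(8/5))/4² = 64/25 kN·m
  R_B = -6M₀ab/L³ = -6·8·(12/5)·(8/5)/4³ = -72/25 kN
  M_B = M₀a(2b-a)/L² = 8·(12/5)·(2·(8/5)-(12/5))/4² = 24/25 kN·m
Load 3 — uniform load w=-12 kN/m over full span:
  R_A = wL/2 = (-12)·4/2 = -24 kN
  M_A = wL²/12 = (-12)·4²/12 = -16 kN·m
  R_B = wL/2 = (-12)·4/2 = -24 kN
  M_B = -wL²/12 = -(-12)·4²/12 = 16 kN·m
Superposition: R_A = -1431/50 kN, M_A = -461/25 kN·m, R_B = -969/50 kN, M_B = 299/25 kN·m

R_A = -1431/50 kN, M_A = -461/25 kN·m, R_B = -969/50 kN, M_B = 299/25 kN·m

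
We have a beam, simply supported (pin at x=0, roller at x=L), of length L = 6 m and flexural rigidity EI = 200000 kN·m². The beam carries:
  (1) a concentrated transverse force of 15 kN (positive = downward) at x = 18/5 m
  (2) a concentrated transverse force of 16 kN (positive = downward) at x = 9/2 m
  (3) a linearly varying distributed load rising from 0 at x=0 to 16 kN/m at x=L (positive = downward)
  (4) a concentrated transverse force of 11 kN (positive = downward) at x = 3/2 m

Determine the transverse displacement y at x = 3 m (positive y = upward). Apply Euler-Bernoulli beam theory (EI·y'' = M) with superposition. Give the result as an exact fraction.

y(3) = -225801/160000000 m

Load 1 — point force P=15 kN at a=18/5 m (b=L-a=12/5):
  y_1 = -Pbx(L²-b²-x²)/(6LEI)  [x≤a] = -15·(12/5)·3·(6²-(12/5)²-3²)/(6·6·200000) = -1593/5000000 m
Load 2 — point force P=16 kN at a=9/2 m (b=L-a=3/2):
  y_2 = -Pbx(L²-b²-x²)/(6LEI)  [x≤a] = -16·(3/2)·3·(6²-(3/2)²-3²)/(6·6·200000) = -99/400000 m
Load 3 — triangular load w₀=16 kN/m (0→w₀ over full span):
  y_3 = -w₀x(7L⁴-10L²x²+3x⁴)/(360LEI) = -16·3·(7·6⁴-10·6²·3²+3·3⁴)/(360·6·200000) = -27/40000 m
Load 4 — point force P=11 kN at a=3/2 m (b=L-a=9/2):
  y_4 = -Pa(L-x)(2Lx-a²-x²)/(6LEI)  [x>a] = -11·(3/2)·(6-3)·(2·6·3-(3/2)²-3²)/(6·6·200000) = -1089/6400000 m
Superposition: y = Σ y_i = -225801/160000000 m ≈ -0.001411 m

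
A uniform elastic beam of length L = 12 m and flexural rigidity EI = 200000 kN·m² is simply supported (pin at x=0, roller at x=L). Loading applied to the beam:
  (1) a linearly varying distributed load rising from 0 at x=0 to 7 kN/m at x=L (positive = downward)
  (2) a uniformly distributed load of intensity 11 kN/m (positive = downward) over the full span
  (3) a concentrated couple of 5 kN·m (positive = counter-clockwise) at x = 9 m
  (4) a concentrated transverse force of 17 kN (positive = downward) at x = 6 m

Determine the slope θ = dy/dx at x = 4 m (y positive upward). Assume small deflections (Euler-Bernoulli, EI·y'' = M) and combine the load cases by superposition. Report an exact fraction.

Load 1 — triangular load w₀=7 kN/m (0→w₀ over full span):
  θ_1 = -w₀(7L⁴-30L²x²+15x⁴)/(360LEI) = -7·(7·12⁴-30·12²·4²+15·4⁴)/(360·12·200000) = -91/140625 rad
Load 2 — uniform load w=11 kN/m over full span:
  θ_2 = -w(L³-6Lx²+4x³)/(24EI) = -11·(12³-6·12·4²+4·4³)/(24·200000) = -143/75000 rad
Load 3 — applied couple M₀=5 kN·m at a=9 m (b=L-a=3):
  θ_3 = (M₀x²/(2L)+C₁)/EI  [x≤a] with C₁=M₀(3b²-L²)/(6L)=-65/8 = (5·4²/(2·12)+(-65/8))/200000 = -23/960000 rad
Load 4 — point force P=17 kN at a=6 m (b=L-a=6):
  θ_4 = -Pb(L²-b²-3x²)/(6LEI)  [x≤a] = -17·6·(12²-6²-3·4²)/(6·12·200000) = -17/40000 rad
Superposition: θ = Σ θ_i = -216197/72000000 rad ≈ -0.003003 rad

θ(4) = -216197/72000000 rad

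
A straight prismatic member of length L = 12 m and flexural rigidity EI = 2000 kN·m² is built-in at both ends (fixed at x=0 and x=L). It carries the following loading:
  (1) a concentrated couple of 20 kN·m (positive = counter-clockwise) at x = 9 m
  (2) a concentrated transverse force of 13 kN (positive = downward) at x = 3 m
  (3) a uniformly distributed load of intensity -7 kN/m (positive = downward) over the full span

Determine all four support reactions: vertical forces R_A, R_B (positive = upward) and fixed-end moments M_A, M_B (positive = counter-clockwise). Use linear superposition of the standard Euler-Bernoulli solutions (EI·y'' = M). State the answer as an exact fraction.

Load 1 — applied couple M₀=20 kN·m at a=9 m (b=L-a=3):
  R_A = 6M₀ab/L³ = 6·20·9·3/12³ = 15/8 kN
  M_A = M₀b(2a-b)/L² = 20·3·(2·9-3)/12² = 25/4 kN·m
  R_B = -6M₀ab/L³ = -6·20·9·3/12³ = -15/8 kN
  M_B = M₀a(2b-a)/L² = 20·9·(2·3-9)/12² = -15/4 kN·m
Load 2 — point force P=13 kN at a=3 m (b=L-a=9):
  R_A = Pb²(3a+b)/L³ = 13·9²·(3·3+9)/12³ = 351/32 kN
  M_A = Pab²/L² = 13·3·9²/12² = 351/16 kN·m
  R_B = Pa²(a+3b)/L³ = 13·3²·(3+3·9)/12³ = 65/32 kN
  M_B = -Pa²b/L² = -13·3²·9/12² = -117/16 kN·m
Load 3 — uniform load w=-7 kN/m over full span:
  R_A = wL/2 = (-7)·12/2 = -42 kN
  M_A = wL²/12 = (-7)·12²/12 = -84 kN·m
  R_B = wL/2 = (-7)·12/2 = -42 kN
  M_B = -wL²/12 = -(-7)·12²/12 = 84 kN·m
Superposition: R_A = -933/32 kN, M_A = -893/16 kN·m, R_B = -1339/32 kN, M_B = 1167/16 kN·m

R_A = -933/32 kN, M_A = -893/16 kN·m, R_B = -1339/32 kN, M_B = 1167/16 kN·m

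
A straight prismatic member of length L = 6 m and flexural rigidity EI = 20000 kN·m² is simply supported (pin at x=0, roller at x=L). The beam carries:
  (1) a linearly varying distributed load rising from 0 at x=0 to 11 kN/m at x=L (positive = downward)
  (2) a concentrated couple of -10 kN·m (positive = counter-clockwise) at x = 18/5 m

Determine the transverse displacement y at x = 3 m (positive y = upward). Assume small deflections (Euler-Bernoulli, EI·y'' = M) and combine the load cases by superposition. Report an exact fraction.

Load 1 — triangular load w₀=11 kN/m (0→w₀ over full span):
  y_1 = -w₀x(7L⁴-10L²x²+3x⁴)/(360LEI) = -11·3·(7·6⁴-10·6²·3²+3·3⁴)/(360·6·20000) = -297/64000 m
Load 2 — applied couple M₀=-10 kN·m at a=18/5 m (b=L-a=12/5):
  y_2 = (M₀x³/(6L)+C₁x)/EI  [x≤a] with C₁=M₀(3b²-L²)/(6L)=26/5 = ((-10)·3³/(6·6)+(26/5)·3)/20000 = 81/200000 m
Superposition: y = Σ y_i = -6777/1600000 m ≈ -0.004236 m

y(3) = -6777/1600000 m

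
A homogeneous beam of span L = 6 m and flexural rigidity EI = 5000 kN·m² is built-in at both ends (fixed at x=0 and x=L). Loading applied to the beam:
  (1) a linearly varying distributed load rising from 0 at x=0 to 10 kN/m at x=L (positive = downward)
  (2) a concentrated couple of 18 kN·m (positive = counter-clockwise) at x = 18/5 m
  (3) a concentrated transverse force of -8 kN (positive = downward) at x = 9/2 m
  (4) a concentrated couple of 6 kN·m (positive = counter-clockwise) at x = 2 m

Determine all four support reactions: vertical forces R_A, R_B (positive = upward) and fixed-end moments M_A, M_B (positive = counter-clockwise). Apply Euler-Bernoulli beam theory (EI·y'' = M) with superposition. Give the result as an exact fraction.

Load 1 — triangular load w₀=10 kN/m (0→w₀ over full span):
  R_A = 3w₀L/20 = 3·10·6/20 = 9 kN
  M_A = w₀L²/30 = 10·6²/30 = 12 kN·m
  R_B = 7w₀L/20 = 7·10·6/20 = 21 kN
  M_B = -w₀L²/20 = -10·6²/20 = -18 kN·m
Load 2 — applied couple M₀=18 kN·m at a=18/5 m (b=L-a=12/5):
  R_A = 6M₀ab/L³ = 6·18·(18/5)·(12/5)/6³ = 108/25 kN
  M_A = M₀b(2a-b)/L² = 18·(12/5)·(2·(18/5)-(12/5))/6² = 144/25 kN·m
  R_B = -6M₀ab/L³ = -6·18·(18/5)·(12/5)/6³ = -108/25 kN
  M_B = M₀a(2b-a)/L² = 18·(18/5)·(2·(12/5)-(18/5))/6² = 54/25 kN·m
Load 3 — point force P=-8 kN at a=9/2 m (b=L-a=3/2):
  R_A = Pb²(3a+b)/L³ = (-8)·(3/2)²·(3·(9/2)+(3/2))/6³ = -5/4 kN
  M_A = Pab²/L² = (-8)·(9/2)·(3/2)²/6² = -9/4 kN·m
  R_B = Pa²(a+3b)/L³ = (-8)·(9/2)²·((9/2)+3·(3/2))/6³ = -27/4 kN
  M_B = -Pa²b/L² = -(-8)·(9/2)²·(3/2)/6² = 27/4 kN·m
Load 4 — applied couple M₀=6 kN·m at a=2 m (b=L-a=4):
  R_A = 6M₀ab/L³ = 6·6·2·4/6³ = 4/3 kN
  M_A = M₀b(2a-b)/L² = 6·4·(2·2-4)/6² = 0 kN·m
  R_B = -6M₀ab/L³ = -6·6·2·4/6³ = -4/3 kN
  M_B = M₀a(2b-a)/L² = 6·2·(2·4-2)/6² = 2 kN·m
Superposition: R_A = 4021/300 kN, M_A = 1551/100 kN·m, R_B = 2579/300 kN, M_B = -709/100 kN·m

R_A = 4021/300 kN, M_A = 1551/100 kN·m, R_B = 2579/300 kN, M_B = -709/100 kN·m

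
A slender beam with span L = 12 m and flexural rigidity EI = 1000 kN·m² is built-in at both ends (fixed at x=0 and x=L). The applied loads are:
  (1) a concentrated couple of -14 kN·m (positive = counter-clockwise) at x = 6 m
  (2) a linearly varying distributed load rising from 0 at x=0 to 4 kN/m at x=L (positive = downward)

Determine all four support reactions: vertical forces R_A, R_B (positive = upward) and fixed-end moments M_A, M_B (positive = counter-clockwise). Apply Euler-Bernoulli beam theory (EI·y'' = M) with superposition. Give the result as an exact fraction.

Load 1 — applied couple M₀=-14 kN·m at a=6 m (b=L-a=6):
  R_A = 6M₀ab/L³ = 6·(-14)·6·6/12³ = -7/4 kN
  M_A = M₀b(2a-b)/L² = (-14)·6·(2·6-6)/12² = -7/2 kN·m
  R_B = -6M₀ab/L³ = -6·(-14)·6·6/12³ = 7/4 kN
  M_B = M₀a(2b-a)/L² = (-14)·6·(2·6-6)/12² = -7/2 kN·m
Load 2 — triangular load w₀=4 kN/m (0→w₀ over full span):
  R_A = 3w₀L/20 = 3·4·12/20 = 36/5 kN
  M_A = w₀L²/30 = 4·12²/30 = 96/5 kN·m
  R_B = 7w₀L/20 = 7·4·12/20 = 84/5 kN
  M_B = -w₀L²/20 = -4·12²/20 = -144/5 kN·m
Superposition: R_A = 109/20 kN, M_A = 157/10 kN·m, R_B = 371/20 kN, M_B = -323/10 kN·m

R_A = 109/20 kN, M_A = 157/10 kN·m, R_B = 371/20 kN, M_B = -323/10 kN·m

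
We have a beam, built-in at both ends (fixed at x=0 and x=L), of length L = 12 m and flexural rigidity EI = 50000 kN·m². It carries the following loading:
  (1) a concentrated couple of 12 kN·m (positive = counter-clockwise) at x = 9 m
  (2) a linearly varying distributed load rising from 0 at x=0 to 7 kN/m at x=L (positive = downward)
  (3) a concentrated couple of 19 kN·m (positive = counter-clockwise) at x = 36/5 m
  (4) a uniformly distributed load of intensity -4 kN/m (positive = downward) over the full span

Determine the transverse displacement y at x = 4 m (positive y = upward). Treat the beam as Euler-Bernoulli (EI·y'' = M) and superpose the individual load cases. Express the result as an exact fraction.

Load 1 — applied couple M₀=12 kN·m at a=9 m (b=L-a=3):
  y_1 = (R_Ax³/6 - M_Ax²/2)/EI  [x≤a] with R_A=9/8, M_A=15/4 = ((9/8)·4³/6 - (15/4)·4²/2)/50000 = -9/25000 m
Load 2 — triangular load w₀=7 kN/m (0→w₀ over full span):
  y_2 = -w₀x²(L-x)²(x+2L)/(120LEI) = -7·4²·(12-4)²·(4+2·12)/(120·12·50000) = -392/140625 m
Load 3 — applied couple M₀=19 kN·m at a=36/5 m (b=L-a=24/5):
  y_3 = (R_Ax³/6 - M_Ax²/2)/EI  [x≤a] with R_A=57/25, M_A=152/25 = ((57/25)·4³/6 - (152/25)·4²/2)/50000 = -38/78125 m
Load 4 — uniform load w=-4 kN/m over full span:
  y_4 = -wx²(L-x)²/(24EI) = -(-4)·4²·(12-4)²/(24·50000) = 32/9375 m
Superposition: y = Σ y_i = -1241/5625000 m ≈ -0.000221 m

y(4) = -1241/5625000 m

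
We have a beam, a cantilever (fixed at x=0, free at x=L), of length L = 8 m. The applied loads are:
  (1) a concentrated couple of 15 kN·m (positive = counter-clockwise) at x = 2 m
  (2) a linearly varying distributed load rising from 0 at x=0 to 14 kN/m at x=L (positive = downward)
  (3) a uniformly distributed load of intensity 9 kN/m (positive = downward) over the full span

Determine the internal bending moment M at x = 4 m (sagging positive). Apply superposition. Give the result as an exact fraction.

M(4) = -496/3 kN·m

Load 1 — applied couple M₀=15 kN·m at a=2 m (b=L-a=6):
  M_1 = 0  [x>a] = 0 kN·m
Load 2 — triangular load w₀=14 kN/m (0→w₀ over full span):
  M_2 = w₀Lx/2 - w₀L²/3 - w₀x³/(6L) = 14·8·4/2 - 14·8²/3 - 14·4³/(6·8) = -280/3 kN·m
Load 3 — uniform load w=9 kN/m over full span:
  M_3 = -w(L-x)²/2 = -9·(8-4)²/2 = -72 kN·m
Superposition: M = Σ M_i = -496/3 kN·m ≈ -165.333333 kN·m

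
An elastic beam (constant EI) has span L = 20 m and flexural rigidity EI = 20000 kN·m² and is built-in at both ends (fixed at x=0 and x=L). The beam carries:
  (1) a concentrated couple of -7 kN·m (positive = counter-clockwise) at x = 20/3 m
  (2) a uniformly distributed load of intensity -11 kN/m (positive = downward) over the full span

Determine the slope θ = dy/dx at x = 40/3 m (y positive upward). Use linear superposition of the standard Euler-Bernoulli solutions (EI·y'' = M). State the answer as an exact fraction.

Load 1 — applied couple M₀=-7 kN·m at a=20/3 m (b=L-a=40/3):
  θ_1 = (R_Ax²/2 - M_Ax - M₀(x-a))/EI  [x>a] with R_A=-7/15, M_A=0 = ((-7/15)·(40/3)²/2 - 0·(40/3) - (-7)·((40/3)-(20/3)))/20000 = 7/27000 rad
Load 2 — uniform load w=-11 kN/m over full span:
  θ_2 = -wx(L-x)(L-2x)/(12EI) = -(-11)·(40/3)·(20-(40/3))·(20-2·(40/3))/(12·20000) = -11/405 rad
Superposition: θ = Σ θ_i = -2179/81000 rad ≈ -0.026901 rad

θ(40/3) = -2179/81000 rad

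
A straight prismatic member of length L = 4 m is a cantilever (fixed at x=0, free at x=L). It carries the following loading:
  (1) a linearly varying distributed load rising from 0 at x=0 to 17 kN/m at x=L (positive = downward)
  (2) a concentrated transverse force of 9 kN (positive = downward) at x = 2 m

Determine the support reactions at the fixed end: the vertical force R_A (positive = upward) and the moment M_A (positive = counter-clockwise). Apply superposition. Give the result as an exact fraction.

Load 1 — triangular load w₀=17 kN/m (0→w₀ over full span):
  R_A = w₀L/2 = 17·4/2 = 34 kN
  M_A = w₀L²/3 = 17·4²/3 = 272/3 kN·m
Load 2 — point force P=9 kN at a=2 m (b=L-a=2):
  R_A = P = 9 kN
  M_A = Pa = 9·2 = 18 kN·m
Superposition: R_A = 43 kN, M_A = 326/3 kN·m

R_A = 43 kN, M_A = 326/3 kN·m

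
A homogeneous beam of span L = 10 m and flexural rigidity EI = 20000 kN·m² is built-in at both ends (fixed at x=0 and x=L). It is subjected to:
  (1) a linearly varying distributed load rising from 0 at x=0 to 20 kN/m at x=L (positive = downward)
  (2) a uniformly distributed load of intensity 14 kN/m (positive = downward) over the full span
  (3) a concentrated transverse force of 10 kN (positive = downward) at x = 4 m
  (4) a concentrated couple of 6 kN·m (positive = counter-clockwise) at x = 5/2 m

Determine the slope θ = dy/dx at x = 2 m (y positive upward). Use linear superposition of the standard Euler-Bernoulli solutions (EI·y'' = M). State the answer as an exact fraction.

θ(2) = -7459/750000 rad

Load 1 — triangular load w₀=20 kN/m (0→w₀ over full span):
  θ_1 = -w₀(2x(L-x)(L-2x)(x+2L)+x²(L-x)²)/(120LEI) = -20·(2·2·(10-2)·(10-2·2)·(2+2·10)+2²·(10-2)²)/(120·10·20000) = -7/1875 rad
Load 2 — uniform load w=14 kN/m over full span:
  θ_2 = -wx(L-x)(L-2x)/(12EI) = -14·2·(10-2)·(10-2·2)/(12·20000) = -7/1250 rad
Load 3 — point force P=10 kN at a=4 m (b=L-a=6):
  θ_3 = -Pb²x(2aL-(3a+b)x)/(2L³EI)  [x≤a] = -10·6²·2·(2·4·10-(3·4+6)·2)/(2·10³·20000) = -99/125000 rad
Load 4 — applied couple M₀=6 kN·m at a=5/2 m (b=L-a=15/2):
  θ_4 = (R_Ax²/2 - M_Ax)/EI  [x≤a] with R_A=27/40, M_A=-9/8 = ((27/40)·2²/2 - (-9/8)·2)/20000 = 9/50000 rad
Superposition: θ = Σ θ_i = -7459/750000 rad ≈ -0.009945 rad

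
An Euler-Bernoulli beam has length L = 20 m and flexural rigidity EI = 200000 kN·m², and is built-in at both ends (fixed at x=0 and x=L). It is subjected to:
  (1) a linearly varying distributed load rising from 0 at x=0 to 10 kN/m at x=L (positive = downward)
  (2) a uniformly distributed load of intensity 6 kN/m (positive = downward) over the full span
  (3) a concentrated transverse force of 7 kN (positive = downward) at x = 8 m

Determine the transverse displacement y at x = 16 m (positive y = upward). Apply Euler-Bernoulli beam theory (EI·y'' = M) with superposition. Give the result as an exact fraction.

y(16) = -12076/1171875 m

Load 1 — triangular load w₀=10 kN/m (0→w₀ over full span):
  y_1 = -w₀x²(L-x)²(x+2L)/(120LEI) = -10·16²·(20-16)²·(16+2·20)/(120·20·200000) = -224/46875 m
Load 2 — uniform load w=6 kN/m over full span:
  y_2 = -wx²(L-x)²/(24EI) = -6·16²·(20-16)²/(24·200000) = -16/3125 m
Load 3 — point force P=7 kN at a=8 m (b=L-a=12):
  y_3 = -Pa²(L-x)²(3bL-(3b+a)(L-x))/(6L³EI)  [x>a] = -7·8²·(20-16)²·(3·12·20-(3·12+8)·(20-16))/(6·20³·200000) = -476/1171875 m
Superposition: y = Σ y_i = -12076/1171875 m ≈ -0.010305 m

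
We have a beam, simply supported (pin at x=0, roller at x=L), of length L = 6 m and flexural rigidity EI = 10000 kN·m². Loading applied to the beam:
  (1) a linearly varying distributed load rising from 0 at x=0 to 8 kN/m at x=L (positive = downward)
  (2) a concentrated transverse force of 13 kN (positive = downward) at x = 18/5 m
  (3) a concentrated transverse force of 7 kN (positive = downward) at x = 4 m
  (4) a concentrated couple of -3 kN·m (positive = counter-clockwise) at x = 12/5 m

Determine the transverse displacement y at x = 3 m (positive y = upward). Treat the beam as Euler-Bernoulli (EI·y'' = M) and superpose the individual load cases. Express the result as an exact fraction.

Load 1 — triangular load w₀=8 kN/m (0→w₀ over full span):
  y_1 = -w₀x(7L⁴-10L²x²+3x⁴)/(360LEI) = -8·3·(7·6⁴-10·6²·3²+3·3⁴)/(360·6·10000) = -27/4000 m
Load 2 — point force P=13 kN at a=18/5 m (b=L-a=12/5):
  y_2 = -Pbx(L²-b²-x²)/(6LEI)  [x≤a] = -13·(12/5)·3·(6²-(12/5)²-3²)/(6·6·10000) = -6903/1250000 m
Load 3 — point force P=7 kN at a=4 m (b=L-a=2):
  y_3 = -Pbx(L²-b²-x²)/(6LEI)  [x≤a] = -7·2·3·(6²-2²-3²)/(6·6·10000) = -161/60000 m
Load 4 — applied couple M₀=-3 kN·m at a=12/5 m (b=L-a=18/5):
  y_4 = (M₀x³/(6L)-M₀(x-a)²/2+C₁x)/EI  [x>a] with C₁=M₀(3b²-L²)/(6L)=-6/25 = ((-3)·3³/(6·6)-(-3)·(3-(12/5))²/2+(-6/25)·3)/10000 = -243/1000000 m
Superposition: y = Σ y_i = -227981/15000000 m ≈ -0.015199 m

y(3) = -227981/15000000 m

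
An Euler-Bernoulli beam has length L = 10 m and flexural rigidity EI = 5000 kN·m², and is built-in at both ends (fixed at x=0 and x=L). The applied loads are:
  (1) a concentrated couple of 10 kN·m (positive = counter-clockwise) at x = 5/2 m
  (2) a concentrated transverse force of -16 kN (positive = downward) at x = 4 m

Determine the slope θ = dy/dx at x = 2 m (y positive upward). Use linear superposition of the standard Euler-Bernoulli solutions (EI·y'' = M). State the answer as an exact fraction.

θ(2) = 1959/312500 rad

Load 1 — applied couple M₀=10 kN·m at a=5/2 m (b=L-a=15/2):
  θ_1 = (R_Ax²/2 - M_Ax)/EI  [x≤a] with R_A=9/8, M_A=-15/8 = ((9/8)·2²/2 - (-15/8)·2)/5000 = 3/2500 rad
Load 2 — point force P=-16 kN at a=4 m (b=L-a=6):
  θ_2 = -Pb²x(2aL-(3a+b)x)/(2L³EI)  [x≤a] = -(-16)·6²·2·(2·4·10-(3·4+6)·2)/(2·10³·5000) = 396/78125 rad
Superposition: θ = Σ θ_i = 1959/312500 rad ≈ 0.006269 rad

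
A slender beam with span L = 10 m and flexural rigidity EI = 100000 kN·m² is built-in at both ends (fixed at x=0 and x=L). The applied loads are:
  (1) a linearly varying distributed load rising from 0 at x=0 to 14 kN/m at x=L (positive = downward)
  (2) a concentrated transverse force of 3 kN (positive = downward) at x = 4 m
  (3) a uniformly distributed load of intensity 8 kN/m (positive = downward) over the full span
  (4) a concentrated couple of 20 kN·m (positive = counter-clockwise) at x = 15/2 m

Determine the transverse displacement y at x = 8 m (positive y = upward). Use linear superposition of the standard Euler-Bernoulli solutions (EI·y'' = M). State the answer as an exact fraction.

y(8) = -45953/25000000 m

Load 1 — triangular load w₀=14 kN/m (0→w₀ over full span):
  y_1 = -w₀x²(L-x)²(x+2L)/(120LEI) = -14·8²·(10-8)²·(8+2·10)/(120·10·100000) = -196/234375 m
Load 2 — point force P=3 kN at a=4 m (b=L-a=6):
  y_2 = -Pa²(L-x)²(3bL-(3b+a)(L-x))/(6L³EI)  [x>a] = -3·4²·(10-8)²·(3·6·10-(3·6+4)·(10-8))/(6·10³·100000) = -17/390625 m
Load 3 — uniform load w=8 kN/m over full span:
  y_3 = -wx²(L-x)²/(24EI) = -8·8²·(10-8)²/(24·100000) = -8/9375 m
Load 4 — applied couple M₀=20 kN·m at a=15/2 m (b=L-a=5/2):
  y_4 = (R_Ax³/6 - M_Ax²/2 - M₀(x-a)²/2)/EI  [x>a] with R_A=9/4, M_A=25/4 = ((9/4)·8³/6 - (25/4)·8²/2 - 20·(8-(15/2))²/2)/100000 = -21/200000 m
Superposition: y = Σ y_i = -45953/25000000 m ≈ -0.001838 m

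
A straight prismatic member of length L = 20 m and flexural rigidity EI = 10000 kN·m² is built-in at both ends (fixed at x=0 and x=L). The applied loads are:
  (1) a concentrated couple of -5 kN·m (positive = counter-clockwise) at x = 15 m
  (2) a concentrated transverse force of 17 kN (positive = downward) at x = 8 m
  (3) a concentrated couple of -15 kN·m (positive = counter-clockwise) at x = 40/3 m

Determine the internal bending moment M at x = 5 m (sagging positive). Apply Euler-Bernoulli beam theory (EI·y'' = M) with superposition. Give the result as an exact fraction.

Load 1 — applied couple M₀=-5 kN·m at a=15 m (b=L-a=5):
  M_1 = R_Ax - M_A  [x≤a] with R_A=-9/32, M_A=-25/16 = (-9/32)·5 - (-25/16) = 5/32 kN·m
Load 2 — point force P=17 kN at a=8 m (b=L-a=12):
  M_2 = Pb²(3a+b)x/L³ - Pab²/L²  [x≤a] = 17·12²·(3·8+12)·5/20³ - 17·8·12²/20² = 153/25 kN·m
Load 3 — applied couple M₀=-15 kN·m at a=40/3 m (b=L-a=20/3):
  M_3 = R_Ax - M_A  [x≤a] with R_A=-1, M_A=-5 = (-1)·5 - (-5) = 0 kN·m
Superposition: M = Σ M_i = 5021/800 kN·m ≈ 6.276250 kN·m

M(5) = 5021/800 kN·m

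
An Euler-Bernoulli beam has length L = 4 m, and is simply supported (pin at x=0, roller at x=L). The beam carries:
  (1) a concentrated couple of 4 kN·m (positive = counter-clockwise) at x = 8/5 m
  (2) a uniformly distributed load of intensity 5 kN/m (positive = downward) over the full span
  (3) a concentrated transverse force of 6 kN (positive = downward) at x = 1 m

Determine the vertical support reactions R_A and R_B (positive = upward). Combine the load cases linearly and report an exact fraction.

Load 1 — applied couple M₀=4 kN·m at a=8/5 m (b=L-a=12/5):
  R_A = M₀/L = 4/4 = 1 kN
  R_B = -M₀/L = -4/4 = -1 kN
Load 2 — uniform load w=5 kN/m over full span:
  R_A = wL/2 = 5·4/2 = 10 kN
  R_B = wL/2 = 5·4/2 = 10 kN
Load 3 — point force P=6 kN at a=1 m (b=L-a=3):
  R_A = Pb/L = 6·3/4 = 9/2 kN
  R_B = Pa/L = 6·1/4 = 3/2 kN
Superposition: R_A = 31/2 kN, R_B = 21/2 kN

R_A = 31/2 kN, R_B = 21/2 kN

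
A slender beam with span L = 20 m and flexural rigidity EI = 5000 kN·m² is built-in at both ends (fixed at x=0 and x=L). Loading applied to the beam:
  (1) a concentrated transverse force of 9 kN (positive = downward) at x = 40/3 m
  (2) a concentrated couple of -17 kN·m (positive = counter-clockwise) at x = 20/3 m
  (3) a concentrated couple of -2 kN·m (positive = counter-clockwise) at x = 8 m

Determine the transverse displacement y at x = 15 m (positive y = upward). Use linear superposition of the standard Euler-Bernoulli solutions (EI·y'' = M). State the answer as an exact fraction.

Load 1 — point force P=9 kN at a=40/3 m (b=L-a=20/3):
  y_1 = -Pa²(L-x)²(3bL-(3b+a)(L-x))/(6L³EI)  [x>a] = -9·(40/3)²·(20-15)²·(3·(20/3)·20-(3·(20/3)+(40/3))·(20-15))/(6·20³·5000) = -7/180 m
Load 2 — applied couple M₀=-17 kN·m at a=20/3 m (b=L-a=40/3):
  y_2 = (R_Ax³/6 - M_Ax²/2 - M₀(x-a)²/2)/EI  [x>a] with R_A=-17/15, M_A=0 = ((-17/15)·15³/6 - 0·15²/2 - (-17)·(15-(20/3))²/2)/5000 = -17/1800 m
Load 3 — applied couple M₀=-2 kN·m at a=8 m (b=L-a=12):
  y_3 = (R_Ax³/6 - M_Ax²/2 - M₀(x-a)²/2)/EI  [x>a] with R_A=-18/125, M_A=-6/25 = ((-18/125)·15³/6 - (-6/25)·15²/2 - (-2)·(15-8)²/2)/5000 = -1/1000 m
Superposition: y = Σ y_i = -37/750 m ≈ -0.049333 m

y(15) = -37/750 m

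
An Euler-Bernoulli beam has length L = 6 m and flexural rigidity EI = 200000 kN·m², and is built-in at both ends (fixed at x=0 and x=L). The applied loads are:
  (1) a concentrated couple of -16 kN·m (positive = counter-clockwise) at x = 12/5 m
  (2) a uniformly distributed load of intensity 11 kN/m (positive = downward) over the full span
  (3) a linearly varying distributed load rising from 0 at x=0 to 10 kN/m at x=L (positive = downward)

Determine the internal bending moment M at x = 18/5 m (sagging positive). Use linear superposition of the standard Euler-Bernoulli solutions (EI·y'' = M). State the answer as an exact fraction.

Load 1 — applied couple M₀=-16 kN·m at a=12/5 m (b=L-a=18/5):
  M_1 = R_Ax - M_A - M₀  [x>a] with R_A=-96/25, M_A=-48/25 = (-96/25)·(18/5) - (-48/25) - (-16) = 512/125 kN·m
Load 2 — uniform load w=11 kN/m over full span:
  M_2 = wLx/2 - wL²/12 - wx²/2 = 11·6·(18/5)/2 - 11·6²/12 - 11·(18/5)²/2 = 363/25 kN·m
Load 3 — triangular load w₀=10 kN/m (0→w₀ over full span):
  M_3 = 3w₀Lx/20 - w₀L²/30 - w₀x³/(6L) = 3·10·6·(18/5)/20 - 10·6²/30 - 10·(18/5)³/(6·6) = 186/25 kN·m
Superposition: M = Σ M_i = 3257/125 kN·m ≈ 26.056000 kN·m

M(18/5) = 3257/125 kN·m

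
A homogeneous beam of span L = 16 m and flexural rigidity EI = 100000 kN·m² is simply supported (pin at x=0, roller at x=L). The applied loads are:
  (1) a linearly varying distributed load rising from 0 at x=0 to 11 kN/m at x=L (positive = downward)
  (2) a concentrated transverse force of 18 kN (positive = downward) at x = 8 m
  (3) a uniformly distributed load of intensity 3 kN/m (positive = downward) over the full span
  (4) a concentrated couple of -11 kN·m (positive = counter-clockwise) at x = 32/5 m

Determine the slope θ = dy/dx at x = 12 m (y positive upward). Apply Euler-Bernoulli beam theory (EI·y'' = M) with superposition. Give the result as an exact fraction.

θ(12) = 548849/45000000 rad

Load 1 — triangular load w₀=11 kN/m (0→w₀ over full span):
  θ_1 = -w₀(7L⁴-30L²x²+15x⁴)/(360LEI) = -11·(7·16⁴-30·16²·12²+15·12⁴)/(360·16·100000) = 14443/2250000 rad
Load 2 — point force P=18 kN at a=8 m (b=L-a=8):
  θ_2 = -Pa(2L²-6Lx+3x²+a²)/(6LEI)  [x>a] = -18·8·(2·16²-6·16·12+3·12²+8²)/(6·16·100000) = 27/12500 rad
Load 3 — uniform load w=3 kN/m over full span:
  θ_3 = -w(L³-6Lx²+4x³)/(24EI) = -3·(16³-6·16·12²+4·12³)/(24·100000) = 11/3125 rad
Load 4 — applied couple M₀=-11 kN·m at a=32/5 m (b=L-a=48/5):
  θ_4 = (M₀x²/(2L)-M₀(x-a)+C₁)/EI  [x>a] with C₁=M₀(3b²-L²)/(6L)=-176/75 = ((-11)·12²/(2·16)-(-11)·(12-(32/5))+(-176/75))/100000 = 1463/15000000 rad
Superposition: θ = Σ θ_i = 548849/45000000 rad ≈ 0.012197 rad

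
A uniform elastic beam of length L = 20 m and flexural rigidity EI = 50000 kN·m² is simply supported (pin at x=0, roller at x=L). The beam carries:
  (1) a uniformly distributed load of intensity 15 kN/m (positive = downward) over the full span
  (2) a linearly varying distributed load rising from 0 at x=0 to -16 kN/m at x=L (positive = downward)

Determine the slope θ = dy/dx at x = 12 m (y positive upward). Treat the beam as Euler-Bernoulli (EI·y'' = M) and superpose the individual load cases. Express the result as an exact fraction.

Load 1 — uniform load w=15 kN/m over full span:
  θ_1 = -w(L³-6Lx²+4x³)/(24EI) = -15·(20³-6·20·12²+4·12³)/(24·50000) = 37/1250 rad
Load 2 — triangular load w₀=-16 kN/m (0→w₀ over full span):
  θ_2 = -w₀(7L⁴-30L²x²+15x⁴)/(360LEI) = -(-16)·(7·20⁴-30·20²·12²+15·12⁴)/(360·20·50000) = -1856/140625 rad
Superposition: θ = Σ θ_i = 4613/281250 rad ≈ 0.016402 rad

θ(12) = 4613/281250 rad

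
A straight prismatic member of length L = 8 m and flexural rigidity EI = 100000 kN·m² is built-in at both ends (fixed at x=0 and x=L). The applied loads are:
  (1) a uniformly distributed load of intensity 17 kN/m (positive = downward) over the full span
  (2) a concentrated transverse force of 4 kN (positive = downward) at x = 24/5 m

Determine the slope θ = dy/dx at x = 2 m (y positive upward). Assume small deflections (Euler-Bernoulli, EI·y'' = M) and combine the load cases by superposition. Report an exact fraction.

Load 1 — uniform load w=17 kN/m over full span:
  θ_1 = -wx(L-x)(L-2x)/(12EI) = -17·2·(8-2)·(8-2·2)/(12·100000) = -17/25000 rad
Load 2 — point force P=4 kN at a=24/5 m (b=L-a=16/5):
  θ_2 = -Pb²x(2aL-(3a+b)x)/(2L³EI)  [x≤a] = -4·(16/5)²·2·(2·(24/5)·8-(3·(24/5)+(16/5))·2)/(2·8³·100000) = -13/390625 rad
Superposition: θ = Σ θ_i = -2229/3125000 rad ≈ -0.000713 rad

θ(2) = -2229/3125000 rad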